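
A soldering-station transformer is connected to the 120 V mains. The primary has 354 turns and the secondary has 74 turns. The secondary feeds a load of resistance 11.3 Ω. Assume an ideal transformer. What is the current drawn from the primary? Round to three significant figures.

I_p ≈ 0.464 A

V_s = V_p × N_s/N_p = 120 × 74/354 = 25.085 V.
I_s = V_s/R = 25.085/11.3 = 2.2199 A.
For an ideal transformer I_p N_p = I_s N_s, so I_p = 2.2199 × 74/354 = 0.464 A.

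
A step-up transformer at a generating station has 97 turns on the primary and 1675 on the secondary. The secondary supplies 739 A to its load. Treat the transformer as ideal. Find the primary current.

For an ideal transformer I_p/I_s = N_s/N_p, so I_p = 739 × 1675/97 = 12800 A.

I_p ≈ 12800 A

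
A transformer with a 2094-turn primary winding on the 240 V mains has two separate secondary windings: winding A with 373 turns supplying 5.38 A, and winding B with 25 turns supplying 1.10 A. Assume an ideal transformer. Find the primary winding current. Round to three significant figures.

V_A = 240 × 373/2094 = 42.751 V; V_B = 240 × 25/2094 = 2.8653 V.
P_out = V_A I_A + V_B I_B = 42.751×5.38 + 2.8653×1.10 = 230.00 + 3.1519 = 233.15 W.
Ideal ⇒ P_in = P_out, so I_p = P_out/V_p = 233.15/240 = 0.971 A.

I_p ≈ 0.971 A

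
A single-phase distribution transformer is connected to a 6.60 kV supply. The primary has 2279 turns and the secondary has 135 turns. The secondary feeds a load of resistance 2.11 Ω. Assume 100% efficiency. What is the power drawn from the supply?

P ≈ 72400 W

V_s = V_p × N_s/N_p = 6600 × 135/2279 = 390.96 V.
I_s = V_s/R = 390.96/2.11 = 185.29 A.
I_p = I_s × N_s/N_p = 185.29 × 135/2279 = 10.976 A.
P = V_p I_p = 6600 × 10.976 = 72400 W.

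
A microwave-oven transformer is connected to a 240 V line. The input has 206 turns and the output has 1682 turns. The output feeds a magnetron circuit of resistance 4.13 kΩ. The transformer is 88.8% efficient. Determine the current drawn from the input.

I_in ≈ 4.36 A

V_out = 240 × 1682/206 = 1959.6 V.
I_out = V_out/R = 1959.6/4130 = 0.47448 A.
P_out = V_out I_out = 1959.6 × 0.47448 = 929.80 W.
P_in = P_out/η = 929.80/0.888 = 1047.1 W.
I_in = P_in/V_in = 1047.1/240 = 4.36 A.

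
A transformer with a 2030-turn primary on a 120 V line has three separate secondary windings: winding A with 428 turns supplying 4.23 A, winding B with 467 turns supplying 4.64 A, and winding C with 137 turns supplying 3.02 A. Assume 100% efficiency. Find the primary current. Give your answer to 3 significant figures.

V_A = 120 × 428/2030 = 25.300 V; V_B = 120 × 467/2030 = 27.606 V; V_C = 120 × 137/2030 = 8.0985 V.
P_out = V_A I_A + V_B I_B + V_C I_C = 25.300×4.23 + 27.606×4.64 + 8.0985×3.02 = 107.02 + 128.09 + 24.458 = 259.57 W.
Ideal ⇒ P_in = P_out, so I_p = P_out/V_p = 259.57/120 = 2.16 A.

I_p ≈ 2.16 A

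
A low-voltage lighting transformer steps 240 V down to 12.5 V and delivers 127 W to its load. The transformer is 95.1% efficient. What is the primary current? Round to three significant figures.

P_in = P_out/η = 127/0.951 = 133.54 W.
I_p = P_in/V_p = 133.54/240 = 0.556 A.

I_p ≈ 0.556 A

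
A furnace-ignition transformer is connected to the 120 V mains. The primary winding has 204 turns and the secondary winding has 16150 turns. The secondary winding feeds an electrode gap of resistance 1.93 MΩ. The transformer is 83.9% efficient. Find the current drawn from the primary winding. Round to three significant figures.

V_s = 120 × 16150/204 = 9500.0 V.
I_s = V_s/R = 9500.0/(1.93×10^6) = 0.0049223 A.
P_out = V_s I_s = 9500.0 × 0.0049223 = 46.762 W.
P_in = P_out/η = 46.762/0.839 = 55.735 W.
I_p = P_in/V_p = 55.735/120 = 0.464 A.

I_p ≈ 0.464 A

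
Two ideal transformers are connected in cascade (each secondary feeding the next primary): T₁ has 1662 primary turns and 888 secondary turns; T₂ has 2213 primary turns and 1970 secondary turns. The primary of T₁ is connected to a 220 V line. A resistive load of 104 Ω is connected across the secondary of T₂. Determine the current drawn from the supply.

Secondary of T₁: V = 220.00 × 888/1662 = 117.55 V.
Secondary of T₂: V = 117.55 × 1970/2213 = 104.64 V.
I_load = 104.64/104 = 1.0061 A, so P_out = 104.64 × 1.0061 = 105.28 W.
All ideal ⇒ P_in = P_out, so I_supply = 105.28/220 = 0.479 A.

I_supply ≈ 0.479 A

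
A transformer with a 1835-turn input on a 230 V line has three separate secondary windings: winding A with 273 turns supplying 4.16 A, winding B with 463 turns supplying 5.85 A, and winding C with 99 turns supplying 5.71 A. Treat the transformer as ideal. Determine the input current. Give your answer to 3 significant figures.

I_in ≈ 2.40 A

V_A = 230 × 273/1835 = 34.218 V; V_B = 230 × 463/1835 = 58.033 V; V_C = 230 × 99/1835 = 12.409 V.
P_out = V_A I_A + V_B I_B + V_C I_C = 34.218×4.16 + 58.033×5.85 + 12.409×5.71 = 142.35 + 339.49 + 70.854 = 552.69 W.
Ideal ⇒ P_in = P_out, so I_in = P_out/V_in = 552.69/230 = 2.40 A.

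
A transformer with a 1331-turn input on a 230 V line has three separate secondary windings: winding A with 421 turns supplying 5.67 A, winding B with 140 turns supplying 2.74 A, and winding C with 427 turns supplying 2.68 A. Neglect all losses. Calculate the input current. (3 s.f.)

V_A = 230 × 421/1331 = 72.750 V; V_B = 230 × 140/1331 = 24.192 V; V_C = 230 × 427/1331 = 73.787 V.
P_out = V_A I_A + V_B I_B + V_C I_C = 72.750×5.67 + 24.192×2.74 + 73.787×2.68 = 412.49 + 66.287 + 197.75 = 676.53 W.
Ideal ⇒ P_in = P_out, so I_in = P_out/V_in = 676.53/230 = 2.94 A.

I_in ≈ 2.94 A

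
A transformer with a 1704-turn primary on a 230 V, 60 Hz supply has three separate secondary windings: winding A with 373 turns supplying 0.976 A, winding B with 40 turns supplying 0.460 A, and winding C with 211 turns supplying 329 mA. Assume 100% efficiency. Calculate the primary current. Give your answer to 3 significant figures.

I_p ≈ 0.265 A

V_A = 230 × 373/1704 = 50.346 V; V_B = 230 × 40/1704 = 5.3991 V; V_C = 230 × 211/1704 = 28.480 V.
P_out = V_A I_A + V_B I_B + V_C I_C = 50.346×0.976 + 5.3991×0.460 + 28.480×0.329 = 49.138 + 2.4836 + 9.3699 = 60.991 W.
Ideal ⇒ P_in = P_out, so I_p = P_out/V_p = 60.991/230 = 0.265 A.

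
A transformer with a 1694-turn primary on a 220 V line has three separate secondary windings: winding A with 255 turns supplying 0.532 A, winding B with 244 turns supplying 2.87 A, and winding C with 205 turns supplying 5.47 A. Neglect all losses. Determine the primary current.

V_A = 220 × 255/1694 = 33.117 V; V_B = 220 × 244/1694 = 31.688 V; V_C = 220 × 205/1694 = 26.623 V.
P_out = V_A I_A + V_B I_B + V_C I_C = 33.117×0.532 + 31.688×2.87 + 26.623×5.47 = 17.618 + 90.945 + 145.63 = 254.19 W.
Ideal ⇒ P_in = P_out, so I_p = P_out/V_p = 254.19/220 = 1.16 A.

I_p ≈ 1.16 A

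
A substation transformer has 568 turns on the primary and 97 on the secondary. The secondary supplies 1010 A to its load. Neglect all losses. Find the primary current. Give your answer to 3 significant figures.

I_p ≈ 172 A

For an ideal transformer I_p/I_s = N_s/N_p, so I_p = 1010 × 97/568 = 172 A.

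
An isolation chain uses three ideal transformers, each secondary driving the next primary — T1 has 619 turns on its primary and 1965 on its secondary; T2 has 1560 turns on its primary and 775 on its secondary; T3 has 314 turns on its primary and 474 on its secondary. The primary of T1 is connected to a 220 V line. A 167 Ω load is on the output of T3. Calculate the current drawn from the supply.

Secondary of T1: V = 220.00 × 1965/619 = 698.38 V.
Secondary of T2: V = 698.38 × 775/1560 = 346.95 V.
Secondary of T3: V = 346.95 × 474/314 = 523.75 V.
I_load = 523.75/167 = 3.1362 A, so P_out = 523.75 × 3.1362 = 1642.6 W.
All ideal ⇒ P_in = P_out, so I_supply = 1642.6/220 = 7.47 A.

I_supply ≈ 7.47 A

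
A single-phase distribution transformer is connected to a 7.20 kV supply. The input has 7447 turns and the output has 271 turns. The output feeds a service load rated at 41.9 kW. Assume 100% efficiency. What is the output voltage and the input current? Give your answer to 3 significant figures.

V_out = V_in × N_out/N_in = 7200 × 271/7447 = 262.01 V.
I_out = P/V_out = 41900/262.01 = 159.92 A.
I_in = I_out × N_out/N_in = 159.92 × 271/7447 = 5.82 A.

V_out ≈ 262 V, I_in ≈ 5.82 A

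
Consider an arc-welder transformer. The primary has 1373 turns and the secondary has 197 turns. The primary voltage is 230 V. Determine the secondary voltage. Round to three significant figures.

V_s/V_p = N_s/N_p, so V_s = 230 × 197/1373 = 33.0 V.

V_s ≈ 33.0 V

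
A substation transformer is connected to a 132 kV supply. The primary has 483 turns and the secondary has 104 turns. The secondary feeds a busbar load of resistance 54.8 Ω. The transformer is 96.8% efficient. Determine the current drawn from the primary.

I_p ≈ 115 A

V_s = 132000 × 104/483 = 28422 V.
I_s = V_s/R = 28422/54.8 = 518.66 A.
P_out = V_s I_s = 28422 × 518.66 = 1.4741×10^7 W.
P_in = P_out/η = 1.4741×10^7/0.968 = 1.5229×10^7 W.
I_p = P_in/V_p = 1.5229×10^7/132000 = 115 A.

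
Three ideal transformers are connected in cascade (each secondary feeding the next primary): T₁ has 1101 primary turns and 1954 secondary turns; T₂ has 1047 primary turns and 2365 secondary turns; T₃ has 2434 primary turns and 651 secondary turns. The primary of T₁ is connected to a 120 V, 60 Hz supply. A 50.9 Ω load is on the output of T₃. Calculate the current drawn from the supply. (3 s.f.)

After T₁: V = 120.00 × 1954/1101 = 212.97 V.
After T₂: V = 212.97 × 2365/1047 = 481.06 V.
After T₃: V = 481.06 × 651/2434 = 128.67 V.
I_load = 128.67/50.9 = 2.5278 A, so P_out = 128.67 × 2.5278 = 325.24 W.
All ideal ⇒ P_in = P_out, so I_supply = 325.24/120 = 2.71 A.

I_supply ≈ 2.71 A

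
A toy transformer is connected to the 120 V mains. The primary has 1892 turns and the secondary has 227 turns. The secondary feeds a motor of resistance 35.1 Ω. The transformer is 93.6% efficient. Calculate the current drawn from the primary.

I_p ≈ 0.0526 A

V_s = 120 × 227/1892 = 14.397 V.
I_s = V_s/R = 14.397/35.1 = 0.41018 A.
P_out = V_s I_s = 14.397 × 0.41018 = 5.9056 W.
P_in = P_out/η = 5.9056/0.936 = 6.3094 W.
I_p = P_in/V_p = 6.3094/120 = 0.0526 A.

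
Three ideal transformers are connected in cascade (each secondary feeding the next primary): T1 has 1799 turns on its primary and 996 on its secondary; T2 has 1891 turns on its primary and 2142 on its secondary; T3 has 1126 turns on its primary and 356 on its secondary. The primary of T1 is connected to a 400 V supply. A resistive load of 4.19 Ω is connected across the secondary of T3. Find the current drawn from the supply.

I_supply ≈ 3.75 A

Secondary of T1: V = 400.00 × 996/1799 = 221.46 V.
Secondary of T2: V = 221.46 × 2142/1891 = 250.85 V.
Secondary of T3: V = 250.85 × 356/1126 = 79.310 V.
I_load = 79.310/4.19 = 18.928 A, so P_out = 79.310 × 18.928 = 1501.2 W.
All ideal ⇒ P_in = P_out, so I_supply = 1501.2/400 = 3.75 A.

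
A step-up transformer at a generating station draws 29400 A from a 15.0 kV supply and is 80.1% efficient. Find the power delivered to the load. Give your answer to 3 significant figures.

P_out ≈ 3.53×10^8 W

P_in = V_p I_p = 15000 × 29400 = 4.4100×10^8 W.
P_out = η P_in = 0.801 × 4.4100×10^8 = 3.53×10^8 W.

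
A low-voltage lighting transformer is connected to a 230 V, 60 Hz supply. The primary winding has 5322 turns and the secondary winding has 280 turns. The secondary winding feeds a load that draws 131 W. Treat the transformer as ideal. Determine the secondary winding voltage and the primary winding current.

V_s ≈ 12.1 V, I_p ≈ 0.570 A

V_s = V_p × N_s/N_p = 230 × 280/5322 = 12.101 V.
I_s = P/V_s = 131/12.101 = 10.826 A.
I_p = I_s × N_s/N_p = 10.826 × 280/5322 = 0.570 A.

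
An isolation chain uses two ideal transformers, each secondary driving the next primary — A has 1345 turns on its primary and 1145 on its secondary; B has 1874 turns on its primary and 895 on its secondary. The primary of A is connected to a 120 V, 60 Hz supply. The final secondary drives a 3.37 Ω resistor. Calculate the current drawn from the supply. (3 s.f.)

I_supply ≈ 5.89 A

Secondary of A: V = 120.00 × 1145/1345 = 102.16 V.
Secondary of B: V = 102.16 × 895/1874 = 48.789 V.
I_load = 48.789/3.37 = 14.477 A, so P_out = 48.789 × 14.477 = 706.33 W.
All ideal ⇒ P_in = P_out, so I_supply = 706.33/120 = 5.89 A.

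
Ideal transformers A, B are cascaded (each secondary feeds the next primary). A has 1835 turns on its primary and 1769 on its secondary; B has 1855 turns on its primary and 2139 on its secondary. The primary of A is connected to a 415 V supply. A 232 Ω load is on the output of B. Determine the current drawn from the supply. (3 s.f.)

After A: V = 415.00 × 1769/1835 = 400.07 V.
After B: V = 400.07 × 2139/1855 = 461.32 V.
I_load = 461.32/232 = 1.9885 A, so P_out = 461.32 × 1.9885 = 917.33 W.
All ideal ⇒ P_in = P_out, so I_supply = 917.33/415 = 2.21 A.

I_supply ≈ 2.21 A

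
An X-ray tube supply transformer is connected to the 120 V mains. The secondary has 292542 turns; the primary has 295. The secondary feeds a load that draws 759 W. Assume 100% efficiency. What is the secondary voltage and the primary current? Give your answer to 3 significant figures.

V_s = V_p × N_s/N_p = 120 × 292542/295 = 119000 V.
I_s = P/V_s = 759/119000 = 0.0063781 A.
I_p = I_s × N_s/N_p = 0.0063781 × 292542/295 = 6.33 A.

V_s ≈ 119000 V, I_p ≈ 6.33 A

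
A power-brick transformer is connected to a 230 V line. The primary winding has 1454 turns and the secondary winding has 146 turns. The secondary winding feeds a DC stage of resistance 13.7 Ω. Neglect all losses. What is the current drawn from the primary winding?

I_p ≈ 0.169 A

V_s = V_p × N_s/N_p = 230 × 146/1454 = 23.095 V.
I_s = V_s/R = 23.095/13.7 = 1.6858 A.
For an ideal transformer I_p N_p = I_s N_s, so I_p = 1.6858 × 146/1454 = 0.169 A.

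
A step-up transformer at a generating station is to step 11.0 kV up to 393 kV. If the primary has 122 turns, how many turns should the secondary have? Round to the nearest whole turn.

N_s = 4359 turns

N_s/N_p = V_s/V_p, so N_s = 122 × 393000/11000 = 4358.7 ≈ 4359 turns.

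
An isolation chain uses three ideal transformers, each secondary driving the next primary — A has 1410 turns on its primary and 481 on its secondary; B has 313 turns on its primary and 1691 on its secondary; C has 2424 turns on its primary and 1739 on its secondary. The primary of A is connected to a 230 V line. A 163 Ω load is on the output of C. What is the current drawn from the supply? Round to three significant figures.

I_supply ≈ 2.47 A

After A: V = 230.00 × 481/1410 = 78.461 V.
After B: V = 78.461 × 1691/313 = 423.89 V.
After C: V = 423.89 × 1739/2424 = 304.10 V.
I_load = 304.10/163 = 1.8657 A, so P_out = 304.10 × 1.8657 = 567.35 W.
All ideal ⇒ P_in = P_out, so I_supply = 567.35/230 = 2.47 A.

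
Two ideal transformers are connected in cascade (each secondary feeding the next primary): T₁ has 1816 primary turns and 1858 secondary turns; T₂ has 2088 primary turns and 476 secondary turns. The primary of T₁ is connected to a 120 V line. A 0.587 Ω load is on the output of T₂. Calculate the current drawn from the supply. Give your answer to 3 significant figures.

Secondary of T₁: V = 120.00 × 1858/1816 = 122.78 V.
Secondary of T₂: V = 122.78 × 476/2088 = 27.989 V.
I_load = 27.989/0.587 = 47.681 A, so P_out = 27.989 × 47.681 = 1334.6 W.
All ideal ⇒ P_in = P_out, so I_supply = 1334.6/120 = 11.1 A.

I_supply ≈ 11.1 A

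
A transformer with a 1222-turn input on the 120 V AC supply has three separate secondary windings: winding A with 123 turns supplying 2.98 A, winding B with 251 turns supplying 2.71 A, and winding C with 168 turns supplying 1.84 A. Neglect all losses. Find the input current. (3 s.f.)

I_in ≈ 1.11 A

V_A = 120 × 123/1222 = 12.079 V; V_B = 120 × 251/1222 = 24.648 V; V_C = 120 × 168/1222 = 16.498 V.
P_out = V_A I_A + V_B I_B + V_C I_C = 12.079×2.98 + 24.648×2.71 + 16.498×1.84 = 35.994 + 66.796 + 30.355 = 133.15 W.
Ideal ⇒ P_in = P_out, so I_in = P_out/V_in = 133.15/120 = 1.11 A.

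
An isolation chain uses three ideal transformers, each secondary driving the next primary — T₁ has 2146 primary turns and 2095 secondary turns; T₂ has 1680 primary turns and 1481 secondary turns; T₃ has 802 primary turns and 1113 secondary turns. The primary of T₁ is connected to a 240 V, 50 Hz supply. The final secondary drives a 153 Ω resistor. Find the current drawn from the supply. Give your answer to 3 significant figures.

After T₁: V = 240.00 × 2095/2146 = 234.30 V.
After T₂: V = 234.30 × 1481/1680 = 206.54 V.
After T₃: V = 206.54 × 1113/802 = 286.64 V.
I_load = 286.64/153 = 1.8734 A, so P_out = 286.64 × 1.8734 = 537.00 W.
All ideal ⇒ P_in = P_out, so I_supply = 537.00/240 = 2.24 A.

I_supply ≈ 2.24 A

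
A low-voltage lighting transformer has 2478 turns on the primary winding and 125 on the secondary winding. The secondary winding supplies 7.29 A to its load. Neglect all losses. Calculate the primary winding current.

I_p ≈ 0.368 A

For an ideal transformer I_p/I_s = N_s/N_p, so I_p = 7.29 × 125/2478 = 0.368 A.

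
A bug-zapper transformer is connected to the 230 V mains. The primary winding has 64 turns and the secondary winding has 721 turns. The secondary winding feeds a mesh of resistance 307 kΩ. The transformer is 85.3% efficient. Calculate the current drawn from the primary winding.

V_s = 230 × 721/64 = 2591.1 V.
I_s = V_s/R = 2591.1/307000 = 0.0084400 A.
P_out = V_s I_s = 2591.1 × 0.0084400 = 21.869 W.
P_in = P_out/η = 21.869/0.853 = 25.638 W.
I_p = P_in/V_p = 25.638/230 = 0.111 A.

I_p ≈ 0.111 A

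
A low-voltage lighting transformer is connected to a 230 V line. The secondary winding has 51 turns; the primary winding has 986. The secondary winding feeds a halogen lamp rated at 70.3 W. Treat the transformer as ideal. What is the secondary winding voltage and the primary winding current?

V_s ≈ 11.9 V, I_p ≈ 0.306 A

V_s = V_p × N_s/N_p = 230 × 51/986 = 11.897 V.
I_s = P/V_s = 70.3/11.897 = 5.9093 A.
I_p = I_s × N_s/N_p = 5.9093 × 51/986 = 0.306 A.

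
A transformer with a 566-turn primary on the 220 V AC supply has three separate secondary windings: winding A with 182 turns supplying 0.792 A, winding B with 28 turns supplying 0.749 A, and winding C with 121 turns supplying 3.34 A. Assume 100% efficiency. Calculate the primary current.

I_p ≈ 1.01 A

V_A = 220 × 182/566 = 70.742 V; V_B = 220 × 28/566 = 10.883 V; V_C = 220 × 121/566 = 47.032 V.
P_out = V_A I_A + V_B I_B + V_C I_C = 70.742×0.792 + 10.883×0.749 + 47.032×3.34 = 56.028 + 8.1517 + 157.09 = 221.27 W.
Ideal ⇒ P_in = P_out, so I_p = P_out/V_p = 221.27/220 = 1.01 A.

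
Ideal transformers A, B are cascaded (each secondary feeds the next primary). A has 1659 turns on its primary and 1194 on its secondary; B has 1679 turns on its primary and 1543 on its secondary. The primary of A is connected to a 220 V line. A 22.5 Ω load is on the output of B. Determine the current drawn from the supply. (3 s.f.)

Secondary of A: V = 220.00 × 1194/1659 = 158.34 V.
Secondary of B: V = 158.34 × 1543/1679 = 145.51 V.
I_load = 145.51/22.5 = 6.4672 A, so P_out = 145.51 × 6.4672 = 941.04 W.
All ideal ⇒ P_in = P_out, so I_supply = 941.04/220 = 4.28 A.

I_supply ≈ 4.28 A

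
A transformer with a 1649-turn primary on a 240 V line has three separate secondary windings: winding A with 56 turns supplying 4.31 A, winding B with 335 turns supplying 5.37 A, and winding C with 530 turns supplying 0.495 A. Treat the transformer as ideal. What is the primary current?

I_p ≈ 1.40 A

V_A = 240 × 56/1649 = 8.1504 V; V_B = 240 × 335/1649 = 48.757 V; V_C = 240 × 530/1649 = 77.138 V.
P_out = V_A I_A + V_B I_B + V_C I_C = 8.1504×4.31 + 48.757×5.37 + 77.138×0.495 = 35.128 + 261.82 + 38.183 = 335.14 W.
Ideal ⇒ P_in = P_out, so I_p = P_out/V_p = 335.14/240 = 1.40 A.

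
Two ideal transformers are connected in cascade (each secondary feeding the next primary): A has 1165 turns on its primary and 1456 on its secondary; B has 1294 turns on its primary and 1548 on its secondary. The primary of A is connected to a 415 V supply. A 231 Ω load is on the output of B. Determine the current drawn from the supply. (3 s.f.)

Secondary of A: V = 415.00 × 1456/1165 = 518.66 V.
Secondary of B: V = 518.66 × 1548/1294 = 620.47 V.
I_load = 620.47/231 = 2.6860 A, so P_out = 620.47 × 2.6860 = 1666.6 W.
All ideal ⇒ P_in = P_out, so I_supply = 1666.6/415 = 4.02 A.

I_supply ≈ 4.02 A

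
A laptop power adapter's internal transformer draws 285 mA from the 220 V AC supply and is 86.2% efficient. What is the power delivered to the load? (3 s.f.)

P_in = V_p I_p = 220 × 0.285 = 62.700 W.
P_out = η P_in = 0.862 × 62.700 = 54.0 W.

P_out ≈ 54.0 W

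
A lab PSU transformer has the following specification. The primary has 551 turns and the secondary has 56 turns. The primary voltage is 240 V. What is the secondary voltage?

V_s/V_p = N_s/N_p, so V_s = 240 × 56/551 = 24.4 V.

V_s ≈ 24.4 V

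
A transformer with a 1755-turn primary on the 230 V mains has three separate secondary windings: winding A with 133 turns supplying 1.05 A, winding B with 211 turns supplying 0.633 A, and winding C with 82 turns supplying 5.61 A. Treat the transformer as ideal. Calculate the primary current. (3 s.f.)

I_p ≈ 0.418 A

V_A = 230 × 133/1755 = 17.430 V; V_B = 230 × 211/1755 = 27.652 V; V_C = 230 × 82/1755 = 10.746 V.
P_out = V_A I_A + V_B I_B + V_C I_C = 17.430×1.05 + 27.652×0.633 + 10.746×5.61 = 18.302 + 17.504 + 60.288 = 96.093 W.
Ideal ⇒ P_in = P_out, so I_p = P_out/V_p = 96.093/230 = 0.418 A.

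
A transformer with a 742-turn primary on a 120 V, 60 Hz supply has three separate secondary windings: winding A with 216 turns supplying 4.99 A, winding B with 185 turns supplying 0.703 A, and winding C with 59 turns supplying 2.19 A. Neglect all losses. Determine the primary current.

V_A = 120 × 216/742 = 34.933 V; V_B = 120 × 185/742 = 29.919 V; V_C = 120 × 59/742 = 9.5418 V.
P_out = V_A I_A + V_B I_B + V_C I_C = 34.933×4.99 + 29.919×0.703 + 9.5418×2.19 = 174.31 + 21.033 + 20.896 = 216.24 W.
Ideal ⇒ P_in = P_out, so I_p = P_out/V_p = 216.24/120 = 1.80 A.

I_p ≈ 1.80 A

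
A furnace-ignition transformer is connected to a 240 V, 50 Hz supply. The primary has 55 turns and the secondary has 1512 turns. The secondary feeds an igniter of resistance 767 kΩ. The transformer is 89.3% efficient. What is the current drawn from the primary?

V_s = 240 × 1512/55 = 6597.8 V.
I_s = V_s/R = 6597.8/767000 = 0.0086021 A.
P_out = V_s I_s = 6597.8 × 0.0086021 = 56.755 W.
P_in = P_out/η = 56.755/0.893 = 63.556 W.
I_p = P_in/V_p = 63.556/240 = 0.265 A.

I_p ≈ 0.265 A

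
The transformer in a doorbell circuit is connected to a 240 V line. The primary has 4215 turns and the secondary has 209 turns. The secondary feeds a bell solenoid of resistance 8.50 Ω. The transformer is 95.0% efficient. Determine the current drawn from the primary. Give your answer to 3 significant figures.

V_s = 240 × 209/4215 = 11.900 V.
I_s = V_s/R = 11.900/8.50 = 1.4000 A.
P_out = V_s I_s = 11.900 × 1.4000 = 16.661 W.
P_in = P_out/η = 16.661/0.950 = 17.538 W.
I_p = P_in/V_p = 17.538/240 = 0.0731 A.

I_p ≈ 0.0731 A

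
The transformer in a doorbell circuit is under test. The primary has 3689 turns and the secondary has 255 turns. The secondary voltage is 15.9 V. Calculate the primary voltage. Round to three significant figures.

V_p/V_s = N_p/N_s, so V_p = 15.9 × 3689/255 = 230 V.

V_p ≈ 230 V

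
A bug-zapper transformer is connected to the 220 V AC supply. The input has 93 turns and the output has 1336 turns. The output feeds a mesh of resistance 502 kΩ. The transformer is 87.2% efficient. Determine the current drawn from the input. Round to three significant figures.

I_in ≈ 0.104 A

V_out = 220 × 1336/93 = 3160.4 V.
I_out = V_out/R = 3160.4/502000 = 0.0062957 A.
P_out = V_out I_out = 3160.4 × 0.0062957 = 19.897 W.
P_in = P_out/η = 19.897/0.872 = 22.818 W.
I_in = P_in/V_in = 22.818/220 = 0.104 A.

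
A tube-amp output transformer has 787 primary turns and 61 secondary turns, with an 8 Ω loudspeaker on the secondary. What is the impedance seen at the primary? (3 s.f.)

Z_p = (N_p/N_s)² × Z_s = (787/61)² × 8 = 1330 Ω.

Z_p ≈ 1330 Ω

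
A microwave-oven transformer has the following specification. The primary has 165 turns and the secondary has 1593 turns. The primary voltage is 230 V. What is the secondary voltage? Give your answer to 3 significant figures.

V_s/V_p = N_s/N_p, so V_s = 230 × 1593/165 = 2220 V.

V_s ≈ 2220 V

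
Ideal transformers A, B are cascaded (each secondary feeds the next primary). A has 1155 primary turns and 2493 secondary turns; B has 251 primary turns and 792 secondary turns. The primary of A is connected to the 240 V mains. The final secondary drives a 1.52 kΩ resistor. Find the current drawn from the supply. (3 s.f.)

After A: V = 240.00 × 2493/1155 = 518.03 V.
After B: V = 518.03 × 792/251 = 1634.6 V.
I_load = 1634.6/1520 = 1.0754 A, so P_out = 1634.6 × 1.0754 = 1757.8 W.
All ideal ⇒ P_in = P_out, so I_supply = 1757.8/240 = 7.32 A.

I_supply ≈ 7.32 A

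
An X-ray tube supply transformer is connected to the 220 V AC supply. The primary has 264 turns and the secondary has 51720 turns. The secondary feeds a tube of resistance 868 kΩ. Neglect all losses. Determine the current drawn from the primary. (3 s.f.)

I_p ≈ 9.73 A

V_s = V_p × N_s/N_p = 220 × 51720/264 = 43100 V.
I_s = V_s/R = 43100/868000 = 0.049654 A.
For an ideal transformer I_p N_p = I_s N_s, so I_p = 0.049654 × 51720/264 = 9.73 A.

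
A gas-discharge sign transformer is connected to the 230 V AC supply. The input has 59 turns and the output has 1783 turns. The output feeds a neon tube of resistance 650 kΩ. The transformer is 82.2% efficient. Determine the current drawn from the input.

V_out = 230 × 1783/59 = 6950.7 V.
I_out = V_out/R = 6950.7/650000 = 0.010693 A.
P_out = V_out I_out = 6950.7 × 0.010693 = 74.326 W.
P_in = P_out/η = 74.326/0.822 = 90.421 W.
I_in = P_in/V_in = 90.421/230 = 0.393 A.

I_in ≈ 0.393 A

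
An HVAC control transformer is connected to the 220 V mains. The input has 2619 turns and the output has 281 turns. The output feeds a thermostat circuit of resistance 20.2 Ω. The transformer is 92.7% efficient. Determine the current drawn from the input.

V_out = 220 × 281/2619 = 23.604 V.
I_out = V_out/R = 23.604/20.2 = 1.1685 A.
P_out = V_out I_out = 23.604 × 1.1685 = 27.583 W.
P_in = P_out/η = 27.583/0.927 = 29.755 W.
I_in = P_in/V_in = 29.755/220 = 0.135 A.

I_in ≈ 0.135 A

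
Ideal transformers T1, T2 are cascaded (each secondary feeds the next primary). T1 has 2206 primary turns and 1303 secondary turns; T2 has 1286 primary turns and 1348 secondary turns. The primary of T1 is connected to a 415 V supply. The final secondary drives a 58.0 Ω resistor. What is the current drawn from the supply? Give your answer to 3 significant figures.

I_supply ≈ 2.74 A

After T1: V = 415.00 × 1303/2206 = 245.12 V.
After T2: V = 245.12 × 1348/1286 = 256.94 V.
I_load = 256.94/58.0 = 4.4300 A, so P_out = 256.94 × 4.4300 = 1138.3 W.
All ideal ⇒ P_in = P_out, so I_supply = 1138.3/415 = 2.74 A.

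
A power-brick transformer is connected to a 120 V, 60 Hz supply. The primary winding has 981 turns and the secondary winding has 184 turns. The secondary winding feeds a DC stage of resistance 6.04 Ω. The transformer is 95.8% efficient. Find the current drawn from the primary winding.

V_s = 120 × 184/981 = 22.508 V.
I_s = V_s/R = 22.508/6.04 = 3.7264 A.
P_out = V_s I_s = 22.508 × 3.7264 = 83.873 W.
P_in = P_out/η = 83.873/0.958 = 87.550 W.
I_p = P_in/V_p = 87.550/120 = 0.730 A.

I_p ≈ 0.730 A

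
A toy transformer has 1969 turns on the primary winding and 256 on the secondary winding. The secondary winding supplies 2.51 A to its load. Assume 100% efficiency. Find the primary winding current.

I_p ≈ 0.326 A

For an ideal transformer I_p/I_s = N_s/N_p, so I_p = 2.51 × 256/1969 = 0.326 A.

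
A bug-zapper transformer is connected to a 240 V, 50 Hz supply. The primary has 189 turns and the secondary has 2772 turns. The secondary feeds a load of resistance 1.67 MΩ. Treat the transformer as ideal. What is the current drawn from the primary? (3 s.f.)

I_p ≈ 0.0309 A

V_s = V_p × N_s/N_p = 240 × 2772/189 = 3520.0 V.
I_s = V_s/R = 3520.0/(1.67×10^6) = 0.0021078 A.
For an ideal transformer I_p N_p = I_s N_s, so I_p = 0.0021078 × 2772/189 = 0.0309 A.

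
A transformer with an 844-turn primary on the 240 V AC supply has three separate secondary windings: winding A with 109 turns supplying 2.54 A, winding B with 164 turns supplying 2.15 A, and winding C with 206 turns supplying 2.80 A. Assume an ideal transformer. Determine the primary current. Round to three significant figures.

I_p ≈ 1.43 A

V_A = 240 × 109/844 = 30.995 V; V_B = 240 × 164/844 = 46.635 V; V_C = 240 × 206/844 = 58.578 V.
P_out = V_A I_A + V_B I_B + V_C I_C = 30.995×2.54 + 46.635×2.15 + 58.578×2.80 = 78.728 + 100.27 + 164.02 = 343.01 W.
Ideal ⇒ P_in = P_out, so I_p = P_out/V_p = 343.01/240 = 1.43 A.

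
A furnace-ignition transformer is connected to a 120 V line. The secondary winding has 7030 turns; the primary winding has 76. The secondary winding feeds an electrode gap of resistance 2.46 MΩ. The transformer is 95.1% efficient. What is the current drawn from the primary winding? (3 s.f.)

V_s = 120 × 7030/76 = 11100 V.
I_s = V_s/R = 11100/(2.46×10^6) = 0.0045122 A.
P_out = V_s I_s = 11100 × 0.0045122 = 50.085 W.
P_in = P_out/η = 50.085/0.951 = 52.666 W.
I_p = P_in/V_p = 52.666/120 = 0.439 A.

I_p ≈ 0.439 A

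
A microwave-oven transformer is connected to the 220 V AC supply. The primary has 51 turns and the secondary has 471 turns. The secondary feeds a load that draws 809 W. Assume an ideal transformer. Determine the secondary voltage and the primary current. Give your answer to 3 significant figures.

V_s ≈ 2030 V, I_p ≈ 3.68 A

V_s = V_p × N_s/N_p = 220 × 471/51 = 2031.8 V.
I_s = P/V_s = 809/2031.8 = 0.39818 A.
I_p = I_s × N_s/N_p = 0.39818 × 471/51 = 3.68 A.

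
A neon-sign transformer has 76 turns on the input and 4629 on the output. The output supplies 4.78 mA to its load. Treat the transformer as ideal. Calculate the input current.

I_in ≈ 0.291 A

For an ideal transformer I_in/I_out = N_out/N_in, so I_in = 0.00478 × 4629/76 = 0.291 A.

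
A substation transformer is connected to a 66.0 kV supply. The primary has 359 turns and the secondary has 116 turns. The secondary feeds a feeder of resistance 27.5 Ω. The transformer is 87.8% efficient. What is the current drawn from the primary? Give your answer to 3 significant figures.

V_s = 66000 × 116/359 = 21326 V.
I_s = V_s/R = 21326/27.5 = 775.49 A.
P_out = V_s I_s = 21326 × 775.49 = 1.6538×10^7 W.
P_in = P_out/η = 1.6538×10^7/0.878 = 1.8836×10^7 W.
I_p = P_in/V_p = 1.8836×10^7/66000 = 285 A.

I_p ≈ 285 A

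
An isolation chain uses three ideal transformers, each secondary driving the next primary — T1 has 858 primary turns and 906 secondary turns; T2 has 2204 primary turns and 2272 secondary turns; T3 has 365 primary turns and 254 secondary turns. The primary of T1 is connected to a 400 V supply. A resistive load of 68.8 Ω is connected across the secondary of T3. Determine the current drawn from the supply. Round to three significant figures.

After T1: V = 400.00 × 906/858 = 422.38 V.
After T2: V = 422.38 × 2272/2204 = 435.41 V.
After T3: V = 435.41 × 254/365 = 303.00 V.
I_load = 303.00/68.8 = 4.4040 A, so P_out = 303.00 × 4.4040 = 1334.4 W.
All ideal ⇒ P_in = P_out, so I_supply = 1334.4/400 = 3.34 A.

I_supply ≈ 3.34 A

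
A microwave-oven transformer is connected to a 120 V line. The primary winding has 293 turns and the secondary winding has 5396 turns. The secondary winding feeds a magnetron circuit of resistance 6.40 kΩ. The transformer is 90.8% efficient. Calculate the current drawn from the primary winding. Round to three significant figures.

I_p ≈ 7.00 A

V_s = 120 × 5396/293 = 2210.0 V.
I_s = V_s/R = 2210.0/6400 = 0.34531 A.
P_out = V_s I_s = 2210.0 × 0.34531 = 763.12 W.
P_in = P_out/η = 763.12/0.908 = 840.44 W.
I_p = P_in/V_p = 840.44/120 = 7.00 A.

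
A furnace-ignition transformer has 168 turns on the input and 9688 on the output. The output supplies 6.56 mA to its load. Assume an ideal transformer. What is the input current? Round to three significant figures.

I_in ≈ 0.378 A

For an ideal transformer I_in/I_out = N_out/N_in, so I_in = 0.00656 × 9688/168 = 0.378 A.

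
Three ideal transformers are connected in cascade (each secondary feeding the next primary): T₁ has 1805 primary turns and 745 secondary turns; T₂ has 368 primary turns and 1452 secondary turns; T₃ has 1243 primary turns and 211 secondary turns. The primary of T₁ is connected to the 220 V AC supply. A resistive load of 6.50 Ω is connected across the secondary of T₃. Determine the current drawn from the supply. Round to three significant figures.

After T₁: V = 220.00 × 745/1805 = 90.803 V.
After T₂: V = 90.803 × 1452/368 = 358.28 V.
After T₃: V = 358.28 × 211/1243 = 60.818 V.
I_load = 60.818/6.50 = 9.3566 A, so P_out = 60.818 × 9.3566 = 569.05 W.
All ideal ⇒ P_in = P_out, so I_supply = 569.05/220 = 2.59 A.

I_supply ≈ 2.59 A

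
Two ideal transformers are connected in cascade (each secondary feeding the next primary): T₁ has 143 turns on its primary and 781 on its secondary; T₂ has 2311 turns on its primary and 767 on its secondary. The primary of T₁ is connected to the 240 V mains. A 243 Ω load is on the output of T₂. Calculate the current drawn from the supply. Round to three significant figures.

I_supply ≈ 3.25 A

Secondary of T₁: V = 240.00 × 781/143 = 1310.8 V.
Secondary of T₂: V = 1310.8 × 767/2311 = 435.03 V.
I_load = 435.03/243 = 1.7903 A, so P_out = 435.03 × 1.7903 = 778.82 W.
All ideal ⇒ P_in = P_out, so I_supply = 778.82/240 = 3.25 A.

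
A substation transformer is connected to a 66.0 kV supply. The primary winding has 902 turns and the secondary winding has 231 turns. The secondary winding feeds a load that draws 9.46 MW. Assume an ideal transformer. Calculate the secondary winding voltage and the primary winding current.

V_s ≈ 16900 V, I_p ≈ 143 A

V_s = V_p × N_s/N_p = 66000 × 231/902 = 16902 V.
I_s = P/V_s = 9.46×10^6/16902 = 559.68 A.
I_p = I_s × N_s/N_p = 559.68 × 231/902 = 143 A.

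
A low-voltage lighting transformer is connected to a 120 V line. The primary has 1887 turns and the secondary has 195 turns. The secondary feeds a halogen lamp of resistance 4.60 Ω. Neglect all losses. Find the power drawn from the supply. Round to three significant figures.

P ≈ 33.4 W

V_s = V_p × N_s/N_p = 120 × 195/1887 = 12.401 V.
I_s = V_s/R = 12.401/4.60 = 2.6958 A.
I_p = I_s × N_s/N_p = 2.6958 × 195/1887 = 0.27858 A.
P = V_p I_p = 120 × 0.27858 = 33.4 W.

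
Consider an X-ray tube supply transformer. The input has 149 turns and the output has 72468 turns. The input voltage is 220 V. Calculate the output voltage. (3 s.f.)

V_out/V_in = N_out/N_in, so V_out = 220 × 72468/149 = 107000 V.

V_out ≈ 107000 V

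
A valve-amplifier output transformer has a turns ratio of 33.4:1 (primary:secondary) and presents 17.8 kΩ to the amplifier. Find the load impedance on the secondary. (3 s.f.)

Z_s = Z_p/(N_p/N_s)² = 17800/33.4² = 16.0 Ω.

Z_s ≈ 16.0 Ω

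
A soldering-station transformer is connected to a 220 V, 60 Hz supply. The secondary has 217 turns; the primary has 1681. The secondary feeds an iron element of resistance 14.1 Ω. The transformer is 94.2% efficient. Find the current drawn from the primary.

V_s = 220 × 217/1681 = 28.400 V.
I_s = V_s/R = 28.400/14.1 = 2.0142 A.
P_out = V_s I_s = 28.400 × 2.0142 = 57.202 W.
P_in = P_out/η = 57.202/0.942 = 60.724 W.
I_p = P_in/V_p = 60.724/220 = 0.276 A.

I_p ≈ 0.276 A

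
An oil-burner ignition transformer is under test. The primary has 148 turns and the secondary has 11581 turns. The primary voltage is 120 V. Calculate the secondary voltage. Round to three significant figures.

V_s ≈ 9390 V

V_s/V_p = N_s/N_p, so V_s = 120 × 11581/148 = 9390 V.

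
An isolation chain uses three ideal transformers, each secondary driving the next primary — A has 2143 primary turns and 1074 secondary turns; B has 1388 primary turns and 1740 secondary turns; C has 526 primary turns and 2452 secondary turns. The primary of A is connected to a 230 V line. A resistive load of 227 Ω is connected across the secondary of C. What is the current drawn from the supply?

I_supply ≈ 8.69 A

After A: V = 230.00 × 1074/2143 = 115.27 V.
After B: V = 115.27 × 1740/1388 = 144.50 V.
After C: V = 144.50 × 2452/526 = 673.60 V.
I_load = 673.60/227 = 2.9674 A, so P_out = 673.60 × 2.9674 = 1998.9 W.
All ideal ⇒ P_in = P_out, so I_supply = 1998.9/230 = 8.69 A.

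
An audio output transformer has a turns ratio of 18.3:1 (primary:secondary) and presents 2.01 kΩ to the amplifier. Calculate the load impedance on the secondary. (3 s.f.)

Z_s ≈ 6.00 Ω

Z_s = Z_p/(N_p/N_s)² = 2010/18.3² = 6.00 Ω.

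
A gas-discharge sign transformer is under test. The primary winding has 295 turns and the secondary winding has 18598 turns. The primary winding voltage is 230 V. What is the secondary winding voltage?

V_s/V_p = N_s/N_p, so V_s = 230 × 18598/295 = 14500 V.

V_s ≈ 14500 V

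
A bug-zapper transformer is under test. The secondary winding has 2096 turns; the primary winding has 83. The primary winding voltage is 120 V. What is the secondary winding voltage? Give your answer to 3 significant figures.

V_s ≈ 3030 V

V_s/V_p = N_s/N_p, so V_s = 120 × 2096/83 = 3030 V.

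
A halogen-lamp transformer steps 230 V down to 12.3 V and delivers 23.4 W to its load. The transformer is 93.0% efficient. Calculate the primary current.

I_p ≈ 0.109 A

P_in = P_out/η = 23.4/0.930 = 25.161 W.
I_p = P_in/V_p = 25.161/230 = 0.109 A.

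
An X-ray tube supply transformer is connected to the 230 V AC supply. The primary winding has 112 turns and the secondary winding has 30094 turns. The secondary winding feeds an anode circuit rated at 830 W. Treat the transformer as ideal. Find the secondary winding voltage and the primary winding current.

V_s ≈ 61800 V, I_p ≈ 3.61 A

V_s = V_p × N_s/N_p = 230 × 30094/112 = 61800 V.
I_s = P/V_s = 830/61800 = 0.013430 A.
I_p = I_s × N_s/N_p = 0.013430 × 30094/112 = 3.61 A.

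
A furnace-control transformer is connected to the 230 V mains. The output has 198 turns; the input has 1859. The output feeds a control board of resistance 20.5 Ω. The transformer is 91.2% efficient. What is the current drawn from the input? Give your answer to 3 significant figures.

I_in ≈ 0.140 A

V_out = 230 × 198/1859 = 24.497 V.
I_out = V_out/R = 24.497/20.5 = 1.1950 A.
P_out = V_out I_out = 24.497 × 1.1950 = 29.273 W.
P_in = P_out/η = 29.273/0.912 = 32.098 W.
I_in = P_in/V_in = 32.098/230 = 0.140 A.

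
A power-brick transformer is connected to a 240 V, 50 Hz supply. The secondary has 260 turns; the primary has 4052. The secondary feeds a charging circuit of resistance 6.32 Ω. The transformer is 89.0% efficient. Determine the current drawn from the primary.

I_p ≈ 0.176 A

V_s = 240 × 260/4052 = 15.400 V.
I_s = V_s/R = 15.400/6.32 = 2.4367 A.
P_out = V_s I_s = 15.400 × 2.4367 = 37.524 W.
P_in = P_out/η = 37.524/0.890 = 42.162 W.
I_p = P_in/V_p = 42.162/240 = 0.176 A.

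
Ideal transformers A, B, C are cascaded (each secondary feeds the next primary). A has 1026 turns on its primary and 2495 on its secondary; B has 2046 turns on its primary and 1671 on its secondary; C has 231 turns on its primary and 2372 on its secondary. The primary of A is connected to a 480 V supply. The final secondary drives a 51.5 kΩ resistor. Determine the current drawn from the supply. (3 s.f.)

Secondary of A: V = 480.00 × 2495/1026 = 1167.3 V.
Secondary of B: V = 1167.3 × 1671/2046 = 953.31 V.
Secondary of C: V = 953.31 × 2372/231 = 9789.0 V.
I_load = 9789.0/51500 = 0.19008 A, so P_out = 9789.0 × 0.19008 = 1860.7 W.
All ideal ⇒ P_in = P_out, so I_supply = 1860.7/480 = 3.88 A.

I_supply ≈ 3.88 A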